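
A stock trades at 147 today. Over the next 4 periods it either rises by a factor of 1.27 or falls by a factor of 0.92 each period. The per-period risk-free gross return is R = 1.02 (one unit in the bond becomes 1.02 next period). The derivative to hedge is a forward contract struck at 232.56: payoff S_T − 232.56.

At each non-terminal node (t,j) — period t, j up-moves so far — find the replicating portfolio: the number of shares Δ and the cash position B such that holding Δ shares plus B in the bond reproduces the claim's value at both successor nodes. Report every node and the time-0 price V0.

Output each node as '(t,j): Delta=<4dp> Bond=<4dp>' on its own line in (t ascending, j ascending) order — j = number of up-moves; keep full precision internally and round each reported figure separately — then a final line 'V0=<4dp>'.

(0,0): Delta=1.0000 Bond=-214.8495
(1,0): Delta=1.0000 Bond=-219.1465
(1,1): Delta=1.0000 Bond=-219.1465
(2,0): Delta=1.0000 Bond=-223.5294
(2,1): Delta=1.0000 Bond=-223.5294
(2,2): Delta=1.0000 Bond=-223.5294
(3,0): Delta=1.0000 Bond=-228.0000
(3,1): Delta=1.0000 Bond=-228.0000
(3,2): Delta=1.0000 Bond=-228.0000
(3,3): Delta=1.0000 Bond=-228.0000
V0=-67.8495

No-arbitrage ⇒ martingale measure with p* = (R−d)/(u−d) = 0.2857.
At expiry t=4: V(4,0)=-127.2502, V(4,1)=-87.1867, V(4,2)=-31.8817, V(4,3)=44.4633, V(4,4)=149.8526
  t=3,j=0: stock 114.4671 → up 145.3733 (V=-87.1867), down 105.3098 (V=-127.2502). Price -113.5329; hedge Δ=1.0000, bond B=-228.0000.
  t=3,j=1: stock 158.0144 → up 200.6783 (V=-31.8817), down 145.3733 (V=-87.1867). Price -69.9856; hedge Δ=1.0000, bond B=-228.0000.
  t=3,j=2: stock 218.1286 → up 277.0233 (V=44.4633), down 200.6783 (V=-31.8817). Price -9.8714; hedge Δ=1.0000, bond B=-228.0000.
  t=3,j=3: stock 301.1123 → up 382.4126 (V=149.8526), down 277.0233 (V=44.4633). Price 73.1123; hedge Δ=1.0000, bond B=-228.0000.
  t=2,j=0: stock 124.4208 → up 158.0144 (V=-69.9856), down 114.4671 (V=-113.5329). Price -99.1086; hedge Δ=1.0000, bond B=-223.5294.
  t=2,j=1: stock 171.7548 → up 218.1286 (V=-9.8714), down 158.0144 (V=-69.9856). Price -51.7746; hedge Δ=1.0000, bond B=-223.5294.
  t=2,j=2: stock 237.0963 → up 301.1123 (V=73.1123), down 218.1286 (V=-9.8714). Price 13.5669; hedge Δ=1.0000, bond B=-223.5294.
  t=1,j=0: stock 135.2400 → up 171.7548 (V=-51.7746), down 124.4208 (V=-99.1086). Price -83.9065; hedge Δ=1.0000, bond B=-219.1465.
  t=1,j=1: stock 186.6900 → up 237.0963 (V=13.5669), down 171.7548 (V=-51.7746). Price -32.4565; hedge Δ=1.0000, bond B=-219.1465.
  t=0,j=0: stock 147.0000 → up 186.6900 (V=-32.4565), down 135.2400 (V=-83.9065). Price -67.8495; hedge Δ=1.0000, bond B=-214.8495.
Each (Δ,B) replicates both successor values, so the strategy is self-financing and V0 is arbitrage-free.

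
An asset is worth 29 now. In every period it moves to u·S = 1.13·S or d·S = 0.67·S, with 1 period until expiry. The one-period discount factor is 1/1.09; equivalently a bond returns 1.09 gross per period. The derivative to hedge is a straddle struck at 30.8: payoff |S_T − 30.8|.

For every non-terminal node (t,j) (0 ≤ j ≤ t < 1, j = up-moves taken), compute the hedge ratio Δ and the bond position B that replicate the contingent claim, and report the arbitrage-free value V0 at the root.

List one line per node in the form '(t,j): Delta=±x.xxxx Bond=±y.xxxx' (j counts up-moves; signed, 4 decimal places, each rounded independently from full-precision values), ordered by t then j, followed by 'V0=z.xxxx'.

The replicating-portfolio and risk-neutral prices coincide; use p* = (1.09−0.67)/(1.13−0.67) = 0.9130 for the latter.
Terminal payoffs: V(1,0)=11.3700, V(1,1)=1.9700
(0,0): S=29.0000. Δ = (V_up−V_dn)/(S_up−S_dn) = (1.9700−11.3700)/(32.7700−19.4300) = -0.7046. V = [p*·1.9700 + (1−p*)·11.3700]/1.09 = 2.5572. B = V − Δ·S = 22.9920.
Root portfolio cost Δ·29+B reproduces V0=2.5572.

(0,0): Delta=-0.7046 Bond=22.9920
V0=2.5572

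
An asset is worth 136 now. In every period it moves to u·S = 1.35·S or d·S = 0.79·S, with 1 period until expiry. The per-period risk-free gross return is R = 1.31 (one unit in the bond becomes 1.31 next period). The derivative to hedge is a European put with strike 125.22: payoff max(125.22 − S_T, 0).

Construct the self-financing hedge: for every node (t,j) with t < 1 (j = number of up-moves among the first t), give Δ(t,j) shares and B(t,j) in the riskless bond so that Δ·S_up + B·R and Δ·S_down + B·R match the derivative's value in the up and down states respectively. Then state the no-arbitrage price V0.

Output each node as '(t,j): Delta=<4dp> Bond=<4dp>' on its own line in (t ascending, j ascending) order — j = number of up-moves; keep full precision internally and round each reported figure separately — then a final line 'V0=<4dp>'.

(0,0): Delta=-0.2335 Bond=32.7195
V0=0.9695

The replicating-portfolio and risk-neutral prices coincide; use p* = (1.31−0.79)/(1.35−0.79) = 0.9286 for the latter.
Terminal payoffs: V(1,0)=17.7800, V(1,1)=0.0000
(0,0): S=136.0000. Δ = (V_up−V_dn)/(S_up−S_dn) = (0.0000−17.7800)/(183.6000−107.4400) = -0.2335. V = [p*·0.0000 + (1−p*)·17.7800]/1.31 = 0.9695. B = V − Δ·S = 32.7195.
The time-0 hedge costs 0.9695, which is the no-arbitrage price.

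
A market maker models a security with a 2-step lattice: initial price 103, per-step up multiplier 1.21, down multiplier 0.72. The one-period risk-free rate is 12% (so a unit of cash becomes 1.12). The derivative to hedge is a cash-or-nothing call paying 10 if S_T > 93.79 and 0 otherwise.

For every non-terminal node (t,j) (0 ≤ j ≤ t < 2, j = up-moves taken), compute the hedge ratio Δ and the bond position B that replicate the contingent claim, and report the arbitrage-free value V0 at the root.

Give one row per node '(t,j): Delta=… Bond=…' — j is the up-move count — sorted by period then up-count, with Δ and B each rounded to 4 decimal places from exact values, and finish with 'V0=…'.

Risk-neutral probability p* = (R−d)/(u−d) = (1.12−0.72)/(1.21−0.72) = 0.8163.
Terminal payoffs: V(2,0)=0.0000, V(2,1)=0.0000, V(2,2)=10.0000
  t=1,j=0: stock 74.1600 → up 89.7336 (V=0.0000), down 53.3952 (V=0.0000). Price 0.0000; hedge Δ=0.0000, bond B=0.0000.
  t=1,j=1: stock 124.6300 → up 150.8023 (V=10.0000), down 89.7336 (V=0.0000). Price 7.2886; hedge Δ=0.1638, bond B=-13.1195.
  t=0,j=0: stock 103.0000 → up 124.6300 (V=7.2886), down 74.1600 (V=0.0000). Price 5.3124; hedge Δ=0.1444, bond B=-9.5623.
Each (Δ,B) replicates both successor values, so the strategy is self-financing and V0 is arbitrage-free.

(0,0): Delta=0.1444 Bond=-9.5623
(1,0): Delta=0.0000 Bond=0.0000
(1,1): Delta=0.1638 Bond=-13.1195
V0=5.3124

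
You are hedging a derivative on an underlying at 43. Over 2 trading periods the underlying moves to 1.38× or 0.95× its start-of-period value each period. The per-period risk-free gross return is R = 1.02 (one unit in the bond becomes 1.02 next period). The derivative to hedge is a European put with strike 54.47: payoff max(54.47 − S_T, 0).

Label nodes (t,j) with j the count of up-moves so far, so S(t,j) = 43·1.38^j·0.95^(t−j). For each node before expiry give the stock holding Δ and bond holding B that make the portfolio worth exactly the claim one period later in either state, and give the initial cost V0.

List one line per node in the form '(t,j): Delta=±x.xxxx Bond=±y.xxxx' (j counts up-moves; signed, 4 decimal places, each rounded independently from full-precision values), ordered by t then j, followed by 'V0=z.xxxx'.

(0,0): Delta=-0.6953 Bond=40.4488
(1,0): Delta=-0.8917 Bond=49.2801
(1,1): Delta=0.0000 Bond=0.0000
V0=10.5519

The replicating-portfolio and risk-neutral prices coincide; use p* = (1.02−0.95)/(1.38−0.95) = 0.1628 for the latter.
Terminal values V(2,·): V(2,0)=15.6625, V(2,1)=0.0000, V(2,2)=0.0000
  t=1,j=0: stock 40.8500 → up 56.3730 (V=0.0000), down 38.8075 (V=15.6625). Price 12.8557; hedge Δ=-0.8917, bond B=49.2801.
  t=1,j=1: stock 59.3400 → up 81.8892 (V=0.0000), down 56.3730 (V=0.0000). Price 0.0000; hedge Δ=0.0000, bond B=0.0000.
  t=0,j=0: stock 43.0000 → up 59.3400 (V=0.0000), down 40.8500 (V=12.8557). Price 10.5519; hedge Δ=-0.6953, bond B=40.4488.
The time-0 hedge costs 10.5519, which is the no-arbitrage price.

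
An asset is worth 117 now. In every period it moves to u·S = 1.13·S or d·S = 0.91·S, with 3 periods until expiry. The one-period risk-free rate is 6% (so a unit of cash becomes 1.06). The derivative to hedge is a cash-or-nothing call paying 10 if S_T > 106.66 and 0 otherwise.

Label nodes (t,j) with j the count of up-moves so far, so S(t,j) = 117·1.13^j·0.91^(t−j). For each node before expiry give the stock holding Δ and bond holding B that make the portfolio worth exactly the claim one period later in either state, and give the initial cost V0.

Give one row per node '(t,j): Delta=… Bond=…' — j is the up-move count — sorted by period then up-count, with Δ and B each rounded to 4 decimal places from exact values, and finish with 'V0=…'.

(0,0): Delta=0.0350 Bond=4.0301
(1,0): Delta=0.1282 Bond=-5.6452
(1,1): Delta=0.0000 Bond=8.9000
(2,0): Delta=0.4691 Bond=-39.0223
(2,1): Delta=0.0000 Bond=9.4340
(2,2): Delta=0.0000 Bond=9.4340
V0=8.1257

No-arbitrage ⇒ martingale measure with p* = (R−d)/(u−d) = 0.6818.
At expiry t=3: V(3,0)=0.0000, V(3,1)=10.0000, V(3,2)=10.0000, V(3,3)=10.0000
  t=2,j=0: stock 96.8877 → up 109.4831 (V=10.0000), down 88.1678 (V=0.0000). Price 6.4322; hedge Δ=0.4691, bond B=-39.0223.
  t=2,j=1: stock 120.3111 → up 135.9515 (V=10.0000), down 109.4831 (V=10.0000). Price 9.4340; hedge Δ=0.0000, bond B=9.4340.
  t=2,j=2: stock 149.3973 → up 168.8189 (V=10.0000), down 135.9515 (V=10.0000). Price 9.4340; hedge Δ=0.0000, bond B=9.4340.
  t=1,j=0: stock 106.4700 → up 120.3111 (V=9.4340), down 96.8877 (V=6.4322). Price 7.9989; hedge Δ=0.1282, bond B=-5.6452.
  t=1,j=1: stock 132.2100 → up 149.3973 (V=9.4340), down 120.3111 (V=9.4340). Price 8.9000; hedge Δ=0.0000, bond B=8.9000.
  t=0,j=0: stock 117.0000 → up 132.2100 (V=8.9000), down 106.4700 (V=7.9989). Price 8.1257; hedge Δ=0.0350, bond B=4.0301.
Root portfolio cost Δ·117+B reproduces V0=8.1257.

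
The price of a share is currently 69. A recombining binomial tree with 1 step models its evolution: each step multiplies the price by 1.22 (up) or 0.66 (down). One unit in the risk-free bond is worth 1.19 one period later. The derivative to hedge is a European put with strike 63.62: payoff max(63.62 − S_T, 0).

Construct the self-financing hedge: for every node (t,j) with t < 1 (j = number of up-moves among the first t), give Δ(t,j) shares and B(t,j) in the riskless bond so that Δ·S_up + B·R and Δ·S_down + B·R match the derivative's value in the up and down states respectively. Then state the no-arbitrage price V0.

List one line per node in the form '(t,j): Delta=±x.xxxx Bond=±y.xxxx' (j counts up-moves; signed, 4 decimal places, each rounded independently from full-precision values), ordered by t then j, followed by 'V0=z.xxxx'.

(0,0): Delta=-0.4679 Bond=33.0996
V0=0.8139

Under the risk-neutral measure, an up-move has probability p* = (R−d)/(u−d) = 0.9464 and values discount at R = 1.19.
Payoff layer (t=1): V(1,0)=18.0800, V(1,1)=0.0000
Node (0,0) S=69.0000: V=(p*·0.0000+(1−p*)·18.0800)/1.19=0.8139; Δ=(0.0000−18.0800)/(84.1800−45.5400)=-0.4679; B=V−Δ·S=33.0996
Root portfolio cost Δ·69+B reproduces V0=0.8139.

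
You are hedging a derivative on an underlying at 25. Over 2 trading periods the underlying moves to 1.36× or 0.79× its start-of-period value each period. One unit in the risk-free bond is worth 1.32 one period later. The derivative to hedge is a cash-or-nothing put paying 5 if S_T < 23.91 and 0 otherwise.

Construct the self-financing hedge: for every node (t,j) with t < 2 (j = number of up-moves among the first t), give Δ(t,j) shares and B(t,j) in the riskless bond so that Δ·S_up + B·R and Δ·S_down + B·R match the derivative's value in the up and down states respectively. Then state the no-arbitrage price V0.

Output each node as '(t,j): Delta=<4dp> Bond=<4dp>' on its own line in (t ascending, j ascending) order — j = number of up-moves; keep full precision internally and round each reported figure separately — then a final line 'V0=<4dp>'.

(0,0): Delta=-0.0187 Bond=0.4805
(1,0): Delta=-0.4441 Bond=9.0377
(1,1): Delta=0.0000 Bond=0.0000
V0=0.0141

No-arbitrage ⇒ martingale measure with p* = (R−d)/(u−d) = 0.9298.
At expiry t=2: V(2,0)=5.0000, V(2,1)=0.0000, V(2,2)=0.0000
  t=1,j=0: stock 19.7500 → up 26.8600 (V=0.0000), down 15.6025 (V=5.0000). Price 0.2658; hedge Δ=-0.4441, bond B=9.0377.
  t=1,j=1: stock 34.0000 → up 46.2400 (V=0.0000), down 26.8600 (V=0.0000). Price 0.0000; hedge Δ=0.0000, bond B=0.0000.
  t=0,j=0: stock 25.0000 → up 34.0000 (V=0.0000), down 19.7500 (V=0.2658). Price 0.0141; hedge Δ=-0.0187, bond B=0.4805.
Root portfolio cost Δ·25+B reproduces V0=0.0141.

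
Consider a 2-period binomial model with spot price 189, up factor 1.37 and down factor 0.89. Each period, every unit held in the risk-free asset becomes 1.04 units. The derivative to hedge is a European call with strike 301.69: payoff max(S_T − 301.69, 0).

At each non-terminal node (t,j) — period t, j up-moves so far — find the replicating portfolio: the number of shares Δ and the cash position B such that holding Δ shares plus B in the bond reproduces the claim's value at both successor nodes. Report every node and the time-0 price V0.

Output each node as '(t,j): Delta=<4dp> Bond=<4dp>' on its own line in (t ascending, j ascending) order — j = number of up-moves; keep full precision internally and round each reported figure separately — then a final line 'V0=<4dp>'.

No-arbitrage ⇒ martingale measure with p* = (R−d)/(u−d) = 0.3125.
At expiry t=2: V(2,0)=0.0000, V(2,1)=0.0000, V(2,2)=53.0441
  t=1,j=0: stock 168.2100 → up 230.4477 (V=0.0000), down 149.7069 (V=0.0000). Price 0.0000; hedge Δ=0.0000, bond B=0.0000.
  t=1,j=1: stock 258.9300 → up 354.7341 (V=53.0441), down 230.4477 (V=0.0000). Price 15.9387; hedge Δ=0.4268, bond B=-94.5698.
  t=0,j=0: stock 189.0000 → up 258.9300 (V=15.9387), down 168.2100 (V=0.0000). Price 4.7893; hedge Δ=0.1757, bond B=-28.4164.
The time-0 hedge costs 4.7893, which is the no-arbitrage price.

(0,0): Delta=0.1757 Bond=-28.4164
(1,0): Delta=0.0000 Bond=0.0000
(1,1): Delta=0.4268 Bond=-94.5698
V0=4.7893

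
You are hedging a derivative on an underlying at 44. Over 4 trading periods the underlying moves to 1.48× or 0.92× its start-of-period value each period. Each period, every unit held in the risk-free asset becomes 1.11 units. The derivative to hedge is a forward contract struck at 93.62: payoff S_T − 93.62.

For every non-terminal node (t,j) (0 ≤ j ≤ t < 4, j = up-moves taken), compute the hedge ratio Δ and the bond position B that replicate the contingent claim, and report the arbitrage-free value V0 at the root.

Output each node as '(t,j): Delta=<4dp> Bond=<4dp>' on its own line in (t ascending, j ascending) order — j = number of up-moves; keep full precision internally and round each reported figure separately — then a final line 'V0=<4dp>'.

(0,0): Delta=1.0000 Bond=-61.6704
(1,0): Delta=1.0000 Bond=-68.4541
(1,1): Delta=1.0000 Bond=-68.4541
(2,0): Delta=1.0000 Bond=-75.9841
(2,1): Delta=1.0000 Bond=-75.9841
(2,2): Delta=1.0000 Bond=-75.9841
(3,0): Delta=1.0000 Bond=-84.3423
(3,1): Delta=1.0000 Bond=-84.3423
(3,2): Delta=1.0000 Bond=-84.3423
(3,3): Delta=1.0000 Bond=-84.3423
V0=-17.6704

Since d<R<u, set p* = (R−d)/(u−d) = 0.3393; price each node as the discounted p*-expectation of its children.
At expiry t=4: V(4,0)=-62.0987, V(4,1)=-42.9118, V(4,2)=-12.0460, V(4,3)=37.6077, V(4,4)=117.4855
  t=3,j=0: stock 34.2623 → up 50.7082 (V=-42.9118), down 31.5213 (V=-62.0987). Price -50.0801; hedge Δ=1.0000, bond B=-84.3423.
  t=3,j=1: stock 55.1176 → up 81.5740 (V=-12.0460), down 50.7082 (V=-42.9118). Price -29.2248; hedge Δ=1.0000, bond B=-84.3423.
  t=3,j=2: stock 88.6674 → up 131.2277 (V=37.6077), down 81.5740 (V=-12.0460). Price 4.3250; hedge Δ=1.0000, bond B=-84.3423.
  t=3,j=3: stock 142.6388 → up 211.1055 (V=117.4855), down 131.2277 (V=37.6077). Price 58.2965; hedge Δ=1.0000, bond B=-84.3423.
  t=2,j=0: stock 37.2416 → up 55.1176 (V=-29.2248), down 34.2623 (V=-50.0801). Price -38.7425; hedge Δ=1.0000, bond B=-75.9841.
  t=2,j=1: stock 59.9104 → up 88.6674 (V=4.3250), down 55.1176 (V=-29.2248). Price -16.0737; hedge Δ=1.0000, bond B=-75.9841.
  t=2,j=2: stock 96.3776 → up 142.6388 (V=58.2965), down 88.6674 (V=4.3250). Price 20.3935; hedge Δ=1.0000, bond B=-75.9841.
  t=1,j=0: stock 40.4800 → up 59.9104 (V=-16.0737), down 37.2416 (V=-38.7425). Price -27.9741; hedge Δ=1.0000, bond B=-68.4541.
  t=1,j=1: stock 65.1200 → up 96.3776 (V=20.3935), down 59.9104 (V=-16.0737). Price -3.3341; hedge Δ=1.0000, bond B=-68.4541.
  t=0,j=0: stock 44.0000 → up 65.1200 (V=-3.3341), down 40.4800 (V=-27.9741). Price -17.6704; hedge Δ=1.0000, bond B=-61.6704.
Check: Δ(0,0)·S0 + B(0,0) = -17.6704 = V0.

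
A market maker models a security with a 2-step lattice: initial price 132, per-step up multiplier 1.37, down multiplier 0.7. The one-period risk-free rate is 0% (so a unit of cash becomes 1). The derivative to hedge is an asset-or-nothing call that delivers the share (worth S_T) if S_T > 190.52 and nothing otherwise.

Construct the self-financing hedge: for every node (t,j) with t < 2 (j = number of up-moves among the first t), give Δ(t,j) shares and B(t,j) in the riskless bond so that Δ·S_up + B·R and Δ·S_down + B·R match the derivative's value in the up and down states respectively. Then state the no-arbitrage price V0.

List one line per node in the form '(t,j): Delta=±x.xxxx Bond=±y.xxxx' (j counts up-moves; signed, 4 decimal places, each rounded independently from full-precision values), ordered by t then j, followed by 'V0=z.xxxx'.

(0,0): Delta=1.2543 Bond=-115.9004
(1,0): Delta=0.0000 Bond=0.0000
(1,1): Delta=2.0448 Bond=-258.8441
V0=49.6716

The replicating-portfolio and risk-neutral prices coincide; use p* = (1−0.7)/(1.37−0.7) = 0.4478 for the latter.
At expiry t=2: V(2,0)=0.0000, V(2,1)=0.0000, V(2,2)=247.7508
(1,0): S=92.4000. Δ = (V_up−V_dn)/(S_up−S_dn) = (0.0000−0.0000)/(126.5880−64.6800) = 0.0000. V = [p*·0.0000 + (1−p*)·0.0000]/1 = 0.0000. B = V − Δ·S = 0.0000.
(1,1): S=180.8400. Δ = (V_up−V_dn)/(S_up−S_dn) = (247.7508−0.0000)/(247.7508−126.5880) = 2.0448. V = [p*·247.7508 + (1−p*)·0.0000]/1 = 110.9332. B = V − Δ·S = -258.8441.
(0,0): S=132.0000. Δ = (V_up−V_dn)/(S_up−S_dn) = (110.9332−0.0000)/(180.8400−92.4000) = 1.2543. V = [p*·110.9332 + (1−p*)·0.0000]/1 = 49.6716. B = V − Δ·S = -115.9004.
Self-financing check: at every node Δ·S+B equals the discounted successor values.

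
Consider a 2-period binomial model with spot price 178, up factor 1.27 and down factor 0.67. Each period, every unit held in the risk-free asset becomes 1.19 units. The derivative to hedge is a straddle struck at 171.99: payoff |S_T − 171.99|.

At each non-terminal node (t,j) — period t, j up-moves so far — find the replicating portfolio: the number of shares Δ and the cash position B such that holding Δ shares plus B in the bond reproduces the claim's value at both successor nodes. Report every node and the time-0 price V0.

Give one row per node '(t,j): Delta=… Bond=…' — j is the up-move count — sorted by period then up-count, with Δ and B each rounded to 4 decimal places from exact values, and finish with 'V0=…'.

(0,0): Delta=0.5699 Bond=-35.8763
(1,0): Delta=-1.0000 Bond=144.5294
(1,1): Delta=0.6973 Bond=-71.4962
V0=65.5598

No-arbitrage ⇒ martingale measure with p* = (R−d)/(u−d) = 0.8667.
At expiry t=2: V(2,0)=92.0858, V(2,1)=20.5298, V(2,2)=115.1062
(1,0): S=119.2600. Δ = (V_up−V_dn)/(S_up−S_dn) = (20.5298−92.0858)/(151.4602−79.9042) = -1.0000. V = [p*·20.5298 + (1−p*)·92.0858]/1.19 = 25.2694. B = V − Δ·S = 144.5294.
(1,1): S=226.0600. Δ = (V_up−V_dn)/(S_up−S_dn) = (115.1062−20.5298)/(287.0962−151.4602) = 0.6973. V = [p*·115.1062 + (1−p*)·20.5298]/1.19 = 86.1311. B = V − Δ·S = -71.4962.
(0,0): S=178.0000. Δ = (V_up−V_dn)/(S_up−S_dn) = (86.1311−25.2694)/(226.0600−119.2600) = 0.5699. V = [p*·86.1311 + (1−p*)·25.2694]/1.19 = 65.5598. B = V − Δ·S = -35.8763.
Self-financing check: at every node Δ·S+B equals the discounted successor values.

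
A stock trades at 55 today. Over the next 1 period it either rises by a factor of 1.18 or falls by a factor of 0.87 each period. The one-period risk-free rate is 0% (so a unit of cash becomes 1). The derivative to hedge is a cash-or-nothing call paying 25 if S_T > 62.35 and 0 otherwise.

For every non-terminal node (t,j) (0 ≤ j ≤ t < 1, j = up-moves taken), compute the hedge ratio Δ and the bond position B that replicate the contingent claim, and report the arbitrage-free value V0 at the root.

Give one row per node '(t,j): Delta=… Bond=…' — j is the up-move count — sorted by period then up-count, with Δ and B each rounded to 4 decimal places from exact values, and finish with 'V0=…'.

Since d<R<u, set p* = (R−d)/(u−d) = 0.4194; price each node as the discounted p*-expectation of its children.
Terminal payoffs: V(1,0)=0.0000, V(1,1)=25.0000
Node (0,0) S=55.0000: V=(p*·25.0000+(1−p*)·0.0000)/1=10.4839; Δ=(25.0000−0.0000)/(64.9000−47.8500)=1.4663; B=V−Δ·S=-70.1613
Self-financing check: at every node Δ·S+B equals the discounted successor values.

(0,0): Delta=1.4663 Bond=-70.1613
V0=10.4839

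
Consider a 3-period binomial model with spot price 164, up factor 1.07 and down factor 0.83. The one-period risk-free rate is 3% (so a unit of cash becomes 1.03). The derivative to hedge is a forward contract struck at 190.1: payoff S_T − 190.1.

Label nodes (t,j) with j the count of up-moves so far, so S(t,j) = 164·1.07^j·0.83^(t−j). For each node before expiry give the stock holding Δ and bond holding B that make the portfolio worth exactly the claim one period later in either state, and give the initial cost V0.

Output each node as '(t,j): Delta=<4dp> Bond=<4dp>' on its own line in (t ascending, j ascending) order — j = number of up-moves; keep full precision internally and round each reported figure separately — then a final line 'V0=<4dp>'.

Under the risk-neutral measure, an up-move has probability p* = (R−d)/(u−d) = 0.8333 and values discount at R = 1.03.
Terminal values V(3,·): V(3,0)=-96.3269, V(3,1)=-69.2118, V(3,2)=-34.2562, V(3,3)=10.8071
(2,0): S=112.9796. Δ = (V_up−V_dn)/(S_up−S_dn) = (-69.2118−-96.3269)/(120.8882−93.7731) = 1.0000. V = [p*·-69.2118 + (1−p*)·-96.3269]/1.03 = -71.5835. B = V − Δ·S = -184.5631.
(2,1): S=145.6484. Δ = (V_up−V_dn)/(S_up−S_dn) = (-34.2562−-69.2118)/(155.8438−120.8882) = 1.0000. V = [p*·-34.2562 + (1−p*)·-69.2118]/1.03 = -38.9147. B = V − Δ·S = -184.5631.
(2,2): S=187.7636. Δ = (V_up−V_dn)/(S_up−S_dn) = (10.8071−-34.2562)/(200.9071−155.8438) = 1.0000. V = [p*·10.8071 + (1−p*)·-34.2562]/1.03 = 3.2005. B = V − Δ·S = -184.5631.
(1,0): S=136.1200. Δ = (V_up−V_dn)/(S_up−S_dn) = (-38.9147−-71.5835)/(145.6484−112.9796) = 1.0000. V = [p*·-38.9147 + (1−p*)·-71.5835]/1.03 = -43.0675. B = V − Δ·S = -179.1875.
(1,1): S=175.4800. Δ = (V_up−V_dn)/(S_up−S_dn) = (3.2005−-38.9147)/(187.7636−145.6484) = 1.0000. V = [p*·3.2005 + (1−p*)·-38.9147]/1.03 = -3.7075. B = V − Δ·S = -179.1875.
(0,0): S=164.0000. Δ = (V_up−V_dn)/(S_up−S_dn) = (-3.7075−-43.0675)/(175.4800−136.1200) = 1.0000. V = [p*·-3.7075 + (1−p*)·-43.0675]/1.03 = -9.9684. B = V − Δ·S = -173.9684.
Each (Δ,B) replicates both successor values, so the strategy is self-financing and V0 is arbitrage-free.

(0,0): Delta=1.0000 Bond=-173.9684
(1,0): Delta=1.0000 Bond=-179.1875
(1,1): Delta=1.0000 Bond=-179.1875
(2,0): Delta=1.0000 Bond=-184.5631
(2,1): Delta=1.0000 Bond=-184.5631
(2,2): Delta=1.0000 Bond=-184.5631
V0=-9.9684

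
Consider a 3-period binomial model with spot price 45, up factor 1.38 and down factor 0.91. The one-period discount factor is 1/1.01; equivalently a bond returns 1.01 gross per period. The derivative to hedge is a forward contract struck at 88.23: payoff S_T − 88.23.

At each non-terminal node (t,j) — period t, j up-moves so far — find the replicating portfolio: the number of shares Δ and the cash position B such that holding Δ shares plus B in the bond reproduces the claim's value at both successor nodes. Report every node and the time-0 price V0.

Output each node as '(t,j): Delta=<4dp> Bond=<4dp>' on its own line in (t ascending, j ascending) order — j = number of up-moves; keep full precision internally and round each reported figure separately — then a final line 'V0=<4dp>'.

(0,0): Delta=1.0000 Bond=-85.6352
(1,0): Delta=1.0000 Bond=-86.4915
(1,1): Delta=1.0000 Bond=-86.4915
(2,0): Delta=1.0000 Bond=-87.3564
(2,1): Delta=1.0000 Bond=-87.3564
(2,2): Delta=1.0000 Bond=-87.3564
V0=-40.6352

No-arbitrage ⇒ martingale measure with p* = (R−d)/(u−d) = 0.2128.
Payoff layer (t=3): V(3,0)=-54.3193, V(3,1)=-36.8050, V(3,2)=-10.2448, V(3,3)=30.0332
(2,0): S=37.2645. Δ = (V_up−V_dn)/(S_up−S_dn) = (-36.8050−-54.3193)/(51.4250−33.9107) = 1.0000. V = [p*·-36.8050 + (1−p*)·-54.3193]/1.01 = -50.0919. B = V − Δ·S = -87.3564.
(2,1): S=56.5110. Δ = (V_up−V_dn)/(S_up−S_dn) = (-10.2448−-36.8050)/(77.9852−51.4250) = 1.0000. V = [p*·-10.2448 + (1−p*)·-36.8050]/1.01 = -30.8454. B = V − Δ·S = -87.3564.
(2,2): S=85.6980. Δ = (V_up−V_dn)/(S_up−S_dn) = (30.0332−-10.2448)/(118.2632−77.9852) = 1.0000. V = [p*·30.0332 + (1−p*)·-10.2448]/1.01 = -1.6584. B = V − Δ·S = -87.3564.
(1,0): S=40.9500. Δ = (V_up−V_dn)/(S_up−S_dn) = (-30.8454−-50.0919)/(56.5110−37.2645) = 1.0000. V = [p*·-30.8454 + (1−p*)·-50.0919]/1.01 = -45.5415. B = V − Δ·S = -86.4915.
(1,1): S=62.1000. Δ = (V_up−V_dn)/(S_up−S_dn) = (-1.6584−-30.8454)/(85.6980−56.5110) = 1.0000. V = [p*·-1.6584 + (1−p*)·-30.8454]/1.01 = -24.3915. B = V − Δ·S = -86.4915.
(0,0): S=45.0000. Δ = (V_up−V_dn)/(S_up−S_dn) = (-24.3915−-45.5415)/(62.1000−40.9500) = 1.0000. V = [p*·-24.3915 + (1−p*)·-45.5415]/1.01 = -40.6352. B = V − Δ·S = -85.6352.
Self-financing check: at every node Δ·S+B equals the discounted successor values.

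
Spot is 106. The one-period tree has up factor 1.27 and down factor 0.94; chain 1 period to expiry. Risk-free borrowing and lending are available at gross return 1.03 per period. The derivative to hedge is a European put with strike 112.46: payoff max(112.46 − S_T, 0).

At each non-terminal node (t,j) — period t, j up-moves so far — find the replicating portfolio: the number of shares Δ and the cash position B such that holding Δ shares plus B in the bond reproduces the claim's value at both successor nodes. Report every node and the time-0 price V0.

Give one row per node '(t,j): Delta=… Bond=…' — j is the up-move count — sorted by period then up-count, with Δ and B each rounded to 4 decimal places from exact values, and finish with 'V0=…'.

(0,0): Delta=-0.3665 Bond=47.9006
V0=9.0521

Under the risk-neutral measure, an up-move has probability p* = (R−d)/(u−d) = 0.2727 and values discount at R = 1.03.
Terminal payoffs: V(1,0)=12.8200, V(1,1)=0.0000
Node (0,0) S=106.0000: V=(p*·0.0000+(1−p*)·12.8200)/1.03=9.0521; Δ=(0.0000−12.8200)/(134.6200−99.6400)=-0.3665; B=V−Δ·S=47.9006
Check: Δ(0,0)·S0 + B(0,0) = 9.0521 = V0.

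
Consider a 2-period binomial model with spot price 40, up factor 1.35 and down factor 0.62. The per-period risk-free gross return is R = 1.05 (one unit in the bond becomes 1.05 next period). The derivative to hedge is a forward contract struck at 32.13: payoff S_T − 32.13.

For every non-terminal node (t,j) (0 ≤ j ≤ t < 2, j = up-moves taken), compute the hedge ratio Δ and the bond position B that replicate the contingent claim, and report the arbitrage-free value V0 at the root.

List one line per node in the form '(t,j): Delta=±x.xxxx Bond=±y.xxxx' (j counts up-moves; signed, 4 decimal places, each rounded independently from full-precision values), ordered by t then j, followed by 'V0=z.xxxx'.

(0,0): Delta=1.0000 Bond=-29.1429
(1,0): Delta=1.0000 Bond=-30.6000
(1,1): Delta=1.0000 Bond=-30.6000
V0=10.8571

No-arbitrage ⇒ martingale measure with p* = (R−d)/(u−d) = 0.5890.
Terminal values V(2,·): V(2,0)=-16.7540, V(2,1)=1.3500, V(2,2)=40.7700
(1,0): S=24.8000. Δ = (V_up−V_dn)/(S_up−S_dn) = (1.3500−-16.7540)/(33.4800−15.3760) = 1.0000. V = [p*·1.3500 + (1−p*)·-16.7540]/1.05 = -5.8000. B = V − Δ·S = -30.6000.
(1,1): S=54.0000. Δ = (V_up−V_dn)/(S_up−S_dn) = (40.7700−1.3500)/(72.9000−33.4800) = 1.0000. V = [p*·40.7700 + (1−p*)·1.3500]/1.05 = 23.4000. B = V − Δ·S = -30.6000.
(0,0): S=40.0000. Δ = (V_up−V_dn)/(S_up−S_dn) = (23.4000−-5.8000)/(54.0000−24.8000) = 1.0000. V = [p*·23.4000 + (1−p*)·-5.8000]/1.05 = 10.8571. B = V − Δ·S = -29.1429.
Root portfolio cost Δ·40+B reproduces V0=10.8571.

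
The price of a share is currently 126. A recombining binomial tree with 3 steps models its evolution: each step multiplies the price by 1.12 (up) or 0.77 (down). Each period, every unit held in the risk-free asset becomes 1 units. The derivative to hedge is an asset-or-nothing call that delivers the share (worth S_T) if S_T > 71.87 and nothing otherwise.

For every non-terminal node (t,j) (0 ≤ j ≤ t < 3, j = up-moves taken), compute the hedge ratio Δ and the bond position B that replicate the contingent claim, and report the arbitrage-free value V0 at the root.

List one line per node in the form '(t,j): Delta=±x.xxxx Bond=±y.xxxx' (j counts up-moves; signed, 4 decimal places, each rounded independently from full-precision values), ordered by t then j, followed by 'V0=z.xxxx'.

No-arbitrage ⇒ martingale measure with p* = (R−d)/(u−d) = 0.6571.
Terminal payoffs: V(3,0)=0.0000, V(3,1)=83.6700, V(3,2)=121.7019, V(3,3)=177.0209
Node (2,0) S=74.7054: V=(p*·83.6700+(1−p*)·0.0000)/1=54.9832; Δ=(83.6700−0.0000)/(83.6700−57.5232)=3.2000; B=V−Δ·S=-184.0741
Node (2,1) S=108.6624: V=(p*·121.7019+(1−p*)·83.6700)/1=108.6624; Δ=(121.7019−83.6700)/(121.7019−83.6700)=1.0000; B=V−Δ·S=0.0000
Node (2,2) S=158.0544: V=(p*·177.0209+(1−p*)·121.7019)/1=158.0544; Δ=(177.0209−121.7019)/(177.0209−121.7019)=1.0000; B=V−Δ·S=0.0000
Node (1,0) S=97.0200: V=(p*·108.6624+(1−p*)·54.9832)/1=90.2581; Δ=(108.6624−54.9832)/(108.6624−74.7054)=1.5808; B=V−Δ·S=-63.1111
Node (1,1) S=141.1200: V=(p*·158.0544+(1−p*)·108.6624)/1=141.1200; Δ=(158.0544−108.6624)/(158.0544−108.6624)=1.0000; B=V−Δ·S=0.0000
Node (0,0) S=126.0000: V=(p*·141.1200+(1−p*)·90.2581)/1=123.6816; Δ=(141.1200−90.2581)/(141.1200−97.0200)=1.1533; B=V−Δ·S=-21.6381
Self-financing check: at every node Δ·S+B equals the discounted successor values.

(0,0): Delta=1.1533 Bond=-21.6381
(1,0): Delta=1.5808 Bond=-63.1111
(1,1): Delta=1.0000 Bond=0.0000
(2,0): Delta=3.2000 Bond=-184.0741
(2,1): Delta=1.0000 Bond=0.0000
(2,2): Delta=1.0000 Bond=0.0000
V0=123.6816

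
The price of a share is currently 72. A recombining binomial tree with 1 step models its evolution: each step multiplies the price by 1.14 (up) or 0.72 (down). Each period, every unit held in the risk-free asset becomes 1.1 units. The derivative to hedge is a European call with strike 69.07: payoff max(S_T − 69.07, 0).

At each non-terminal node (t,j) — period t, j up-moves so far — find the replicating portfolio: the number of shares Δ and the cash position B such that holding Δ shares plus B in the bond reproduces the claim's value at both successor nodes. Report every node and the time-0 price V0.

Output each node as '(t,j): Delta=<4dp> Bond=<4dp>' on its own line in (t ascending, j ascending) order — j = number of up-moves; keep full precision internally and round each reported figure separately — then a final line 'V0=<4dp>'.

(0,0): Delta=0.4302 Bond=-20.2753
V0=10.7009

The replicating-portfolio and risk-neutral prices coincide; use p* = (1.1−0.72)/(1.14−0.72) = 0.9048 for the latter.
Terminal values V(1,·): V(1,0)=0.0000, V(1,1)=13.0100
Node (0,0) S=72.0000: V=(p*·13.0100+(1−p*)·0.0000)/1.1=10.7009; Δ=(13.0100−0.0000)/(82.0800−51.8400)=0.4302; B=V−Δ·S=-20.2753
Self-financing check: at every node Δ·S+B equals the discounted successor values.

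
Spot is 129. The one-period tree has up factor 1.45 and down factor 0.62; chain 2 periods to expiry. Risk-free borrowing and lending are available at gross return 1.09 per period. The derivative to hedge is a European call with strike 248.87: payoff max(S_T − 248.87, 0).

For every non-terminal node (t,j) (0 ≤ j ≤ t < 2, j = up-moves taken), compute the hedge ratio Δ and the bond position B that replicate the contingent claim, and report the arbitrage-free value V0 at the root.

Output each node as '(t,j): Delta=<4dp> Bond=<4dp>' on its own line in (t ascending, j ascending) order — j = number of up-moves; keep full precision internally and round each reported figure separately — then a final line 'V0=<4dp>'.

The replicating-portfolio and risk-neutral prices coincide; use p* = (1.09−0.62)/(1.45−0.62) = 0.5663 for the latter.
Payoff layer (t=2): V(2,0)=0.0000, V(2,1)=0.0000, V(2,2)=22.3525
(1,0): S=79.9800. Δ = (V_up−V_dn)/(S_up−S_dn) = (0.0000−0.0000)/(115.9710−49.5876) = 0.0000. V = [p*·0.0000 + (1−p*)·0.0000]/1.09 = 0.0000. B = V − Δ·S = 0.0000.
(1,1): S=187.0500. Δ = (V_up−V_dn)/(S_up−S_dn) = (22.3525−0.0000)/(271.2225−115.9710) = 0.1440. V = [p*·22.3525 + (1−p*)·0.0000]/1.09 = 11.6123. B = V − Δ·S = -15.3184.
(0,0): S=129.0000. Δ = (V_up−V_dn)/(S_up−S_dn) = (11.6123−0.0000)/(187.0500−79.9800) = 0.1085. V = [p*·11.6123 + (1−p*)·0.0000]/1.09 = 6.0327. B = V − Δ·S = -7.9580.
The time-0 hedge costs 6.0327, which is the no-arbitrage price.

(0,0): Delta=0.1085 Bond=-7.9580
(1,0): Delta=0.0000 Bond=0.0000
(1,1): Delta=0.1440 Bond=-15.3184
V0=6.0327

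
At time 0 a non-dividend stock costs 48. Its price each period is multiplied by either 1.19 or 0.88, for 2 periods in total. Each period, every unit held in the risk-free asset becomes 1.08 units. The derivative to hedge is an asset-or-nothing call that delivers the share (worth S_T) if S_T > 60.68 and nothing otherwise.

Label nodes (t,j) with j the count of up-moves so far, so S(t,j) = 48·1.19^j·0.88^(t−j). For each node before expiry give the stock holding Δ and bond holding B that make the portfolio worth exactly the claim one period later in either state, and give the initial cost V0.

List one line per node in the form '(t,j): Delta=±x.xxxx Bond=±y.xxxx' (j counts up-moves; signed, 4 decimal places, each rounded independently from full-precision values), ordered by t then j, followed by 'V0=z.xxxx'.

(0,0): Delta=2.7288 Bond=-106.7276
(1,0): Delta=0.0000 Bond=0.0000
(1,1): Delta=3.8387 Bond=-178.6621
V0=24.2563

Since d<R<u, set p* = (R−d)/(u−d) = 0.6452; price each node as the discounted p*-expectation of its children.
Payoff layer (t=2): V(2,0)=0.0000, V(2,1)=0.0000, V(2,2)=67.9728
(1,0): S=42.2400. Δ = (V_up−V_dn)/(S_up−S_dn) = (0.0000−0.0000)/(50.2656−37.1712) = 0.0000. V = [p*·0.0000 + (1−p*)·0.0000]/1.08 = 0.0000. B = V − Δ·S = 0.0000.
(1,1): S=57.1200. Δ = (V_up−V_dn)/(S_up−S_dn) = (67.9728−0.0000)/(67.9728−50.2656) = 3.8387. V = [p*·67.9728 + (1−p*)·0.0000]/1.08 = 40.6050. B = V − Δ·S = -178.6621.
(0,0): S=48.0000. Δ = (V_up−V_dn)/(S_up−S_dn) = (40.6050−0.0000)/(57.1200−42.2400) = 2.7288. V = [p*·40.6050 + (1−p*)·0.0000]/1.08 = 24.2563. B = V − Δ·S = -106.7276.
Self-financing check: at every node Δ·S+B equals the discounted successor values.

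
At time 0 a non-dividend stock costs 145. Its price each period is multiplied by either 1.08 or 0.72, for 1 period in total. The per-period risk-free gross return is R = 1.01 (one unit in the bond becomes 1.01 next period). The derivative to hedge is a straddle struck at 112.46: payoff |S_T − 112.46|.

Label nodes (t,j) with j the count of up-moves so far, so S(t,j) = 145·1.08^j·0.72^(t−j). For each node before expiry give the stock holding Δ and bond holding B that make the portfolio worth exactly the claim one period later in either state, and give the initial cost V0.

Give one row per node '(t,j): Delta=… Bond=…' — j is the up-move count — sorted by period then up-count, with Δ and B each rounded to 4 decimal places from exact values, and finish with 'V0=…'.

Since d<R<u, set p* = (R−d)/(u−d) = 0.8056; price each node as the discounted p*-expectation of its children.
Terminal payoffs: V(1,0)=8.0600, V(1,1)=44.1400
Node (0,0) S=145.0000: V=(p*·44.1400+(1−p*)·8.0600)/1.01=36.7569; Δ=(44.1400−8.0600)/(156.6000−104.4000)=0.6912; B=V−Δ·S=-63.4653
The time-0 hedge costs 36.7569, which is the no-arbitrage price.

(0,0): Delta=0.6912 Bond=-63.4653
V0=36.7569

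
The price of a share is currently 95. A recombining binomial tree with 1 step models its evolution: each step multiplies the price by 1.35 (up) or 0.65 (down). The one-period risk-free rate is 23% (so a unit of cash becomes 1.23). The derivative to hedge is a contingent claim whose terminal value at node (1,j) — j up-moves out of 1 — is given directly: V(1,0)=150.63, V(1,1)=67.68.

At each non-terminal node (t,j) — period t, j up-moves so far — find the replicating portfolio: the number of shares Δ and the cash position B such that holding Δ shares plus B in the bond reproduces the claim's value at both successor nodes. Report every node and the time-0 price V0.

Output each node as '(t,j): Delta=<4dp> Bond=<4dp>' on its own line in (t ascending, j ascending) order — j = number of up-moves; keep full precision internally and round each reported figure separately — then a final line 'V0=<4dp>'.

No-arbitrage ⇒ martingale measure with p* = (R−d)/(u−d) = 0.8286.
Payoff layer (t=1): V(1,0)=150.6300, V(1,1)=67.6800
  t=0,j=0: stock 95.0000 → up 128.2500 (V=67.6800), down 61.7500 (V=150.6300). Price 66.5854; hedge Δ=-1.2474, bond B=185.0854.
Root portfolio cost Δ·95+B reproduces V0=66.5854.

(0,0): Delta=-1.2474 Bond=185.0854
V0=66.5854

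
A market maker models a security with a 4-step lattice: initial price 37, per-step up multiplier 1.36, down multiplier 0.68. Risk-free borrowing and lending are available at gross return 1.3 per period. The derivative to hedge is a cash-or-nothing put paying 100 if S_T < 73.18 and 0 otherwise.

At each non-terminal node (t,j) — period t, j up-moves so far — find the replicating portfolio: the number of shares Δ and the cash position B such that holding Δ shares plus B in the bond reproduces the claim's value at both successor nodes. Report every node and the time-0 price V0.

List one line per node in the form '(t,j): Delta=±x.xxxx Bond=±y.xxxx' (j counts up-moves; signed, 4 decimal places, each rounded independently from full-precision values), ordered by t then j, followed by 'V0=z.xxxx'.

Since d<R<u, set p* = (R−d)/(u−d) = 0.9118; price each node as the discounted p*-expectation of its children.
At expiry t=4: V(4,0)=100.0000, V(4,1)=100.0000, V(4,2)=100.0000, V(4,3)=100.0000, V(4,4)=0.0000
(3,0): S=11.6340. Δ = (V_up−V_dn)/(S_up−S_dn) = (100.0000−100.0000)/(15.8222−7.9111) = 0.0000. V = [p*·100.0000 + (1−p*)·100.0000]/1.3 = 76.9231. B = V − Δ·S = 76.9231.
(3,1): S=23.2680. Δ = (V_up−V_dn)/(S_up−S_dn) = (100.0000−100.0000)/(31.6444−15.8222) = 0.0000. V = [p*·100.0000 + (1−p*)·100.0000]/1.3 = 76.9231. B = V − Δ·S = 76.9231.
(3,2): S=46.5359. Δ = (V_up−V_dn)/(S_up−S_dn) = (100.0000−100.0000)/(63.2889−31.6444) = 0.0000. V = [p*·100.0000 + (1−p*)·100.0000]/1.3 = 76.9231. B = V − Δ·S = 76.9231.
(3,3): S=93.0719. Δ = (V_up−V_dn)/(S_up−S_dn) = (0.0000−100.0000)/(126.5777−63.2889) = -1.5801. V = [p*·0.0000 + (1−p*)·100.0000]/1.3 = 6.7873. B = V − Δ·S = 153.8462.
(2,0): S=17.1088. Δ = (V_up−V_dn)/(S_up−S_dn) = (76.9231−76.9231)/(23.2680−11.6340) = 0.0000. V = [p*·76.9231 + (1−p*)·76.9231]/1.3 = 59.1716. B = V − Δ·S = 59.1716.
(2,1): S=34.2176. Δ = (V_up−V_dn)/(S_up−S_dn) = (76.9231−76.9231)/(46.5359−23.2680) = 0.0000. V = [p*·76.9231 + (1−p*)·76.9231]/1.3 = 59.1716. B = V − Δ·S = 59.1716.
(2,2): S=68.4352. Δ = (V_up−V_dn)/(S_up−S_dn) = (6.7873−76.9231)/(93.0719−46.5359) = -1.5071. V = [p*·6.7873 + (1−p*)·76.9231]/1.3 = 9.9814. B = V − Δ·S = 113.1222.
(1,0): S=25.1600. Δ = (V_up−V_dn)/(S_up−S_dn) = (59.1716−59.1716)/(34.2176−17.1088) = 0.0000. V = [p*·59.1716 + (1−p*)·59.1716]/1.3 = 45.5166. B = V − Δ·S = 45.5166.
(1,1): S=50.3200. Δ = (V_up−V_dn)/(S_up−S_dn) = (9.9814−59.1716)/(68.4352−34.2176) = -1.4376. V = [p*·9.9814 + (1−p*)·59.1716]/1.3 = 11.0167. B = V − Δ·S = 83.3553.
(0,0): S=37.0000. Δ = (V_up−V_dn)/(S_up−S_dn) = (11.0167−45.5166)/(50.3200−25.1600) = -1.3712. V = [p*·11.0167 + (1−p*)·45.5166]/1.3 = 10.8160. B = V − Δ·S = 61.5512.
Each (Δ,B) replicates both successor values, so the strategy is self-financing and V0 is arbitrage-free.

(0,0): Delta=-1.3712 Bond=61.5512
(1,0): Delta=0.0000 Bond=45.5166
(1,1): Delta=-1.4376 Bond=83.3553
(2,0): Delta=0.0000 Bond=59.1716
(2,1): Delta=0.0000 Bond=59.1716
(2,2): Delta=-1.5071 Bond=113.1222
(3,0): Delta=0.0000 Bond=76.9231
(3,1): Delta=0.0000 Bond=76.9231
(3,2): Delta=0.0000 Bond=76.9231
(3,3): Delta=-1.5801 Bond=153.8462
V0=10.8160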